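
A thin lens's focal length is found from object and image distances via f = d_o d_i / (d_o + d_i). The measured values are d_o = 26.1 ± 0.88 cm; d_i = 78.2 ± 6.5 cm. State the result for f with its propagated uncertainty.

∂f/∂d_o = (d_i/(d_o+d_i))² = 0.562;  ∂f/∂d_i = (d_o/(d_o+d_i))² = 0.0626
δf = √((∂f/∂d_o · δd_o)² + (∂f/∂d_i · δd_i)²) = √(0.245 + 0.166) = 0.641 cm
f = 19.6 cm.

19.6 ± 0.641 cm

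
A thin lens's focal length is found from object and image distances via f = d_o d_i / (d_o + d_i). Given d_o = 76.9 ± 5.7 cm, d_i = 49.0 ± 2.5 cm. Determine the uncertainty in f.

∂f/∂d_o = (d_i/(d_o+d_i))² = 0.151;  ∂f/∂d_i = (d_o/(d_o+d_i))² = 0.373
δf = √((∂f/∂d_o · δd_o)² + (∂f/∂d_i · δd_i)²) = √(0.745 + 0.870) = 1.27 cm

1.27 cm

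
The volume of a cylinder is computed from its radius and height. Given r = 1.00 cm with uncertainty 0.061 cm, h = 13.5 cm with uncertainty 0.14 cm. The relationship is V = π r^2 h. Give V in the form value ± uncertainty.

Each factor contributes (exponent × relative error)² to (δV/V)²:
  (2·δr/r)² = (2×0.0610)² = 0.0149;  (1·δh/h)² = (1×0.0104)² = 0.000108
δV/V = √(0.0150) = 0.122
V = 42.4 cm^3, so δV = 0.122 × 42.4 = 5.19 cm^3.

42.4 ± 5.19 cm^3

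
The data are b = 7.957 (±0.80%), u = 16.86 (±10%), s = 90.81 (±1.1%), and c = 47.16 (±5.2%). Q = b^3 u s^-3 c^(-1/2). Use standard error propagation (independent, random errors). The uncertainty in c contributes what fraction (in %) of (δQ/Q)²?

(δQ/Q)² = (3·δb/b)² + (1·δu/u)² + (-3·δs/s)² + (−½·δc/c)²
  b term: (3×0.00800)² = 0.000576
  u term: (1×0.100)² = 0.0100
  s term: (-3×0.0110)² = 0.00109
  c term: (-0.5×0.0520)² = 0.000676
Total = 0.0123. Share from c = 0.000676/0.0123 = 0.0548.

5.48%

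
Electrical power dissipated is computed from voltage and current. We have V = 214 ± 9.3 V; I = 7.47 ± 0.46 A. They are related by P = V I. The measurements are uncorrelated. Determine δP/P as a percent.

P is a product of powers, so relative uncertainties combine in quadrature:
  (1·δV/V)² = (1×0.0435)² = 0.00189;  (1·δI/I)² = (1×0.0616)² = 0.00379
δP/P = √(0.00568) = 0.0754

7.54%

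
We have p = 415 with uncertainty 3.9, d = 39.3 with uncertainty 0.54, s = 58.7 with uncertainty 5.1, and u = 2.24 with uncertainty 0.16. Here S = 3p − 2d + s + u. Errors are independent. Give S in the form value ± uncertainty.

Sums and differences: (δS)² = Σ (cᵢ δxᵢ)².
  (3·δp)² = 137;  (2·δd)² = 1.17;  (δs)² = 26.0;  (δu)² = 0.0256
δS = √(164) = 12.8
S = 1230.

1230 ± 12.8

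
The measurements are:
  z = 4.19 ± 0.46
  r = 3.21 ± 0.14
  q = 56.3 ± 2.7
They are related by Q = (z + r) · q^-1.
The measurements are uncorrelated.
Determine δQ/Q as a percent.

8.08%

Let u = z + r = 7.40. δu = √(δz² + δr²) = √(0.212 + 0.0196) = 0.481, so δu/u = 0.0650.
Q is then a monomial in u, q:
δQ/Q = √((δu/u)² + (-1·δq/q)²) = √(0.00422 + 0.00230) = 0.0808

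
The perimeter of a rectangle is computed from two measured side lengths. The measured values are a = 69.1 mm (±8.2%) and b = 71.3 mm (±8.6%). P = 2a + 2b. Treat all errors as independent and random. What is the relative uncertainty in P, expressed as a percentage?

5.95%

Absolute uncertainties add in quadrature for a linear combination:
  (2·δa)² = 128;  (2·δb)² = 150
δP = √(279) = 16.7 mm
P = 281 mm, so δP/P = 16.7/281 = 0.0595.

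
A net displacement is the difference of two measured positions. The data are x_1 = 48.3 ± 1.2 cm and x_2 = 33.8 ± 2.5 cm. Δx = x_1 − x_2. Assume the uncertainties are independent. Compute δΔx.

2.77 cm

Sums and differences: (δΔx)² = Σ (cᵢ δxᵢ)².
  (δx_1)² = 1.44;  (δx_2)² = 6.25
δΔx = √(7.69) = 2.77 cm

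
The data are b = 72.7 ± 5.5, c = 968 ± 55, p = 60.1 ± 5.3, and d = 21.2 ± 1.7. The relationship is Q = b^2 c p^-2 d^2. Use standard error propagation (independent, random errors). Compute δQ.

1.83e+05

Each factor contributes (exponent × relative error)² to (δQ/Q)²:
  (2·δb/b)² = (2×0.0757)² = 0.0229;  (1·δc/c)² = (1×0.0568)² = 0.00323;  (-2·δp/p)² = (-2×0.0882)² = 0.0311;  (2·δd/d)² = (2×0.0802)² = 0.0257
δQ/Q = √(0.0830) = 0.288
Q = 6.37e+05, so δQ = 0.288 × 6.37e+05 = 1.83e+05.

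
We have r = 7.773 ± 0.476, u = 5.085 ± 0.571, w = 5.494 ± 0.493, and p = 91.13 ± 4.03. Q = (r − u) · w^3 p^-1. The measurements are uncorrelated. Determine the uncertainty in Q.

1.90

Let h = r − u = 2.688. δh = √(δr² + δu²) = √(0.227 + 0.326) = 0.743, so δh/h = 0.277.
Q is then a monomial in h, w, p:
δQ/Q = √((δh/h)² + (3·δw/w)² + (-1·δp/p)²) = √(0.0765 + 0.0725 + 0.00196) = 0.388
Q = 4.891, so δQ = 0.388 × 4.891 = 1.90.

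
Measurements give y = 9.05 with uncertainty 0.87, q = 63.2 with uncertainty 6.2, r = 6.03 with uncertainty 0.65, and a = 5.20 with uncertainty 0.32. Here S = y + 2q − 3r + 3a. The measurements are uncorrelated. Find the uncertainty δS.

12.6

Each term contributes (cᵢ δxᵢ)² to (δS)²:
  (δy)² = 0.757;  (2·δq)² = 154;  (3·δr)² = 3.80;  (3·δa)² = 0.922
δS = √(159) = 12.6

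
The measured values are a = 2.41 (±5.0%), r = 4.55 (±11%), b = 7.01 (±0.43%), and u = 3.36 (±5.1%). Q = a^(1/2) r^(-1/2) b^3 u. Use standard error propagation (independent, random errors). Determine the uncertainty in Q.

67.5

For a monomial Q ∝ a^(1/2), r^(-1/2), b^3, u, fractional errors add in quadrature:
  (½·δa/a)² = (0.5×0.0500)² = 0.000625;  (−½·δr/r)² = (-0.5×0.110)² = 0.00302;  (3·δb/b)² = (3×0.00430)² = 0.000166;  (1·δu/u)² = (1×0.0510)² = 0.00260
δQ/Q = √(0.00642) = 0.0801
Q = 842, so δQ = 0.0801 × 842 = 67.5.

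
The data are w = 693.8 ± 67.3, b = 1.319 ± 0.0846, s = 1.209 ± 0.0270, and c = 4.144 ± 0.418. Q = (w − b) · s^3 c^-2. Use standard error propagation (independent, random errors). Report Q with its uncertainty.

71.26 ± 16.7

Let u = w − b = 692.5. δu = √(δw² + δb²) = √(4530 + 0.00716) = 67.3, so δu/u = 0.0972.
Q is then a monomial in u, s, c:
δQ/Q = √((δu/u)² + (3·δs/s)² + (-2·δc/c)²) = √(0.00945 + 0.00449 + 0.0407) = 0.234
Q = 71.26, so δQ = 0.234 × 71.26 = 16.7.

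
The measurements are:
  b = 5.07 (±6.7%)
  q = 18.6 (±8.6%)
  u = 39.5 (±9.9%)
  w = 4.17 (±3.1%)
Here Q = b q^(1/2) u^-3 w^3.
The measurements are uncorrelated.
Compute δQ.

For a monomial Q ∝ b, q^(1/2), u^-3, w^3, fractional errors add in quadrature:
  (1·δb/b)² = (1×0.0670)² = 0.00449;  (½·δq/q)² = (0.5×0.0860)² = 0.00185;  (-3·δu/u)² = (-3×0.0990)² = 0.0882;  (3·δw/w)² = (3×0.0310)² = 0.00865
δQ/Q = √(0.103) = 0.321
Q = 0.0257, so δQ = 0.321 × 0.0257 = 0.00826.

0.00826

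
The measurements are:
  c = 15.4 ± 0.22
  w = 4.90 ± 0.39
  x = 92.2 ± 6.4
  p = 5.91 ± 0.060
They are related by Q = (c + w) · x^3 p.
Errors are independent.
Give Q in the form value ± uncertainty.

(9.40 ± 1.97) × 10^7

Let u = c + w = 20.3. δu = √(δc² + δw²) = √(0.0484 + 0.152) = 0.448, so δu/u = 0.0221.
Q is then a monomial in u, x, p:
δQ/Q = √((δu/u)² + (3·δx/x)² + (1·δp/p)²) = √(0.000487 + 0.0434 + 0.000103) = 0.210
Q = 9.4e+07, so δQ = 0.210 × 9.4e+07 = 1.97e+07.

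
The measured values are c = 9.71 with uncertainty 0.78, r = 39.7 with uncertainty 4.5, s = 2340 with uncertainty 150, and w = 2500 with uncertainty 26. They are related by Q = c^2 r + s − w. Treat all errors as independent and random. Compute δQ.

752

Let p = c^2·r = 3740. δp/p = √((2·δc/c)² + (1·δr/r)²) = √(0.0258 + 0.0128) = 0.197, so δp = 736.
Q = p + s − w: δQ = √(δp² + δs² + δw²) = √(5.42e+05 + 22500 + 676) = 752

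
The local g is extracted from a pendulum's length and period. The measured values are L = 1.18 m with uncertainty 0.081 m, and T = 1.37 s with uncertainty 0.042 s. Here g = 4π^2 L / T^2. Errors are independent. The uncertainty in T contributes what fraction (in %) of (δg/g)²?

(δg/g)² = (1·δL/L)² + (-2·δT/T)²
  L term: (1×0.0686)² = 0.00471
  T term: (-2×0.0307)² = 0.00376
Total = 0.00847. Share from T = 0.00376/0.00847 = 0.444.

44.4%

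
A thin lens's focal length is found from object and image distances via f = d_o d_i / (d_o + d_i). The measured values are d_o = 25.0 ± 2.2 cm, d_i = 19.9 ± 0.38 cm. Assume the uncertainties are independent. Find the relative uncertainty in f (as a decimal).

∂f/∂d_o = (d_i/(d_o+d_i))² = 0.196;  ∂f/∂d_i = (d_o/(d_o+d_i))² = 0.310
δf = √((∂f/∂d_o · δd_o)² + (∂f/∂d_i · δd_i)²) = √(0.187 + 0.0139) = 0.448 cm
f = 11.1 cm, so δf/f = 0.448/11.1 = 0.0404.

0.0404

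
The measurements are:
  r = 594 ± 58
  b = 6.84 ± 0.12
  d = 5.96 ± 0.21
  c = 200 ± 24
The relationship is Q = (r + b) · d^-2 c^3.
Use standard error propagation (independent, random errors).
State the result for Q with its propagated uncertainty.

Let u = r + b = 601. δu = √(δr² + δb²) = √(3360 + 0.0144) = 58.0, so δu/u = 0.0965.
Q is then a monomial in u, d, c:
δQ/Q = √((δu/u)² + (-2·δd/d)² + (3·δc/c)²) = √(0.00932 + 0.00497 + 0.130) = 0.379
Q = 1.35e+08, so δQ = 0.379 × 1.35e+08 = 5.13e+07.

(1.35 ± 0.513) × 10^8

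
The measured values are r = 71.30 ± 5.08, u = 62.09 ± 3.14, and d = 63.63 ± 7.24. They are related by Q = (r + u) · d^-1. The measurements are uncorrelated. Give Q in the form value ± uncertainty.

Let w = r + u = 133.4. δw = √(δr² + δu²) = √(25.8 + 9.86) = 5.97, so δw/w = 0.0448.
Q is then a monomial in w, d:
δQ/Q = √((δw/w)² + (-1·δd/d)²) = √(0.00200 + 0.0129) = 0.122
Q = 2.096, so δQ = 0.122 × 2.096 = 0.256.

2.096 ± 0.256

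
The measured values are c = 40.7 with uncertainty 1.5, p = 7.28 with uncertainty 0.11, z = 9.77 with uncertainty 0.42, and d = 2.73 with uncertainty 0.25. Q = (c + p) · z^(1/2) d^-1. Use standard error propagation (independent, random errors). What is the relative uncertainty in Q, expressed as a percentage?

Let u = c + p = 48.0. δu = √(δc² + δp²) = √(2.25 + 0.0121) = 1.50, so δu/u = 0.0313.
Q is then a monomial in u, z, d:
δQ/Q = √((δu/u)² + (½·δz/z)² + (-1·δd/d)²) = √(0.000983 + 0.000462 + 0.00839) = 0.0991

9.91%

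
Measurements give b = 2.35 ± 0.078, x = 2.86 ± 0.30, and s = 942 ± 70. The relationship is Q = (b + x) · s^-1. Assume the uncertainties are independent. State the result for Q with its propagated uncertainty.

0.00553 ± 0.000526

Let u = b + x = 5.21. δu = √(δb² + δx²) = √(0.00608 + 0.0900) = 0.310, so δu/u = 0.0595.
Q is then a monomial in u, s:
δQ/Q = √((δu/u)² + (-1·δs/s)²) = √(0.00354 + 0.00552) = 0.0952
Q = 0.00553, so δQ = 0.0952 × 0.00553 = 0.000526.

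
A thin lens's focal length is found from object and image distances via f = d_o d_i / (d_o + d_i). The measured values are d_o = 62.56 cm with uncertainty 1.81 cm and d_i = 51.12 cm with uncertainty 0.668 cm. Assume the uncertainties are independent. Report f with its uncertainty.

28.13 ± 0.418 cm

∂f/∂d_o = (d_i/(d_o+d_i))² = 0.202;  ∂f/∂d_i = (d_o/(d_o+d_i))² = 0.303
δf = √((∂f/∂d_o · δd_o)² + (∂f/∂d_i · δd_i)²) = √(0.134 + 0.0409) = 0.418 cm
f = 28.13 cm.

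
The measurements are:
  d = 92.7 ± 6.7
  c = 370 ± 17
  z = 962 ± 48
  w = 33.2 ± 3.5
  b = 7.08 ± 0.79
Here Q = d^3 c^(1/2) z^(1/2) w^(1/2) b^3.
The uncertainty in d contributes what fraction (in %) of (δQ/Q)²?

(δQ/Q)² = (3·δd/d)² + (½·δc/c)² + (½·δz/z)² + (½·δw/w)² + (3·δb/b)²
  d term: (3×0.0723)² = 0.0470
  c term: (0.5×0.0459)² = 0.000528
  z term: (0.5×0.0499)² = 0.000622
  w term: (0.5×0.105)² = 0.00278
  b term: (3×0.112)² = 0.112
Total = 0.163. Share from d = 0.0470/0.163 = 0.288.

28.8%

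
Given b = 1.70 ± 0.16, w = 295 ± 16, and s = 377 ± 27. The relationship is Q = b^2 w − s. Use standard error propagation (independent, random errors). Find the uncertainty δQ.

Let p = b^2·w = 853. δp/p = √((2·δb/b)² + (1·δw/w)²) = √(0.0354 + 0.00294) = 0.196, so δp = 167.
Q = p − s: δQ = √(δp² + δs²) = √(27900 + 729) = 169

169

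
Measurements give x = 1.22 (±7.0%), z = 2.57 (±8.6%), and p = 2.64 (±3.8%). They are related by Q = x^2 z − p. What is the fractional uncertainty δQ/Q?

0.537

Let w = x^2·z = 3.83. δw/w = √((2·δx/x)² + (1·δz/z)²) = √(0.0196 + 0.00740) = 0.164, so δw = 0.628.
Q = w − p: δQ = √(δw² + δp²) = √(0.395 + 0.0101) = 0.636
Q = 1.19, so δQ/Q = 0.636/1.19 = 0.537.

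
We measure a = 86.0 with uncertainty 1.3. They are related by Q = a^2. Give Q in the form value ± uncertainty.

7400 ± 224

Q ∝ a^2, so δQ/Q = |2| · δa/a = 2 × 0.0151 = 0.0302.
Q = 7400, so δQ = 0.0302 × 7400 = 224.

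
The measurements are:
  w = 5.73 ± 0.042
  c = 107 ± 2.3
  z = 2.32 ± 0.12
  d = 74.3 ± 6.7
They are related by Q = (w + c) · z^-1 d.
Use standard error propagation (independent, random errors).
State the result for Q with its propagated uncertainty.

Let u = w + c = 113. δu = √(δw² + δc²) = √(0.00176 + 5.29) = 2.30, so δu/u = 0.0204.
Q is then a monomial in u, z, d:
δQ/Q = √((δu/u)² + (-1·δz/z)² + (1·δd/d)²) = √(0.000416 + 0.00268 + 0.00813) = 0.106
Q = 3610, so δQ = 0.106 × 3610 = 382.

3610 ± 382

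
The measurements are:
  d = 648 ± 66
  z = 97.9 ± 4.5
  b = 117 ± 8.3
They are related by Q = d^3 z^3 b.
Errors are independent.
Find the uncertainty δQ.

1.02e+16

Since Q is a product/quotient, work with relative uncertainties:
  (3·δd/d)² = (3×0.102)² = 0.0934;  (3·δz/z)² = (3×0.0460)² = 0.0190;  (1·δb/b)² = (1×0.0709)² = 0.00503
δQ/Q = √(0.117) = 0.343
Q = 2.99e+16, so δQ = 0.343 × 2.99e+16 = 1.02e+16.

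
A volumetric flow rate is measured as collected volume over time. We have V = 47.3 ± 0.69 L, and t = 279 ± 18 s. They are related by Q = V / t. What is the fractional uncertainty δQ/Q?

0.0661

Products/powers → add relative errors in quadrature, weighted by exponent:
  (1·δV/V)² = (1×0.0146)² = 0.000213;  (-1·δt/t)² = (-1×0.0645)² = 0.00416
δQ/Q = √(0.00438) = 0.0661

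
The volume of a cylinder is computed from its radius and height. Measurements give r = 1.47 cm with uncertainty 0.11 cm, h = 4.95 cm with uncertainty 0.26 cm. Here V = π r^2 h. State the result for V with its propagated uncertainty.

33.6 ± 5.33 cm^3

For a monomial V ∝ r^2, h, fractional errors add in quadrature:
  (2·δr/r)² = (2×0.0748)² = 0.0224;  (1·δh/h)² = (1×0.0525)² = 0.00276
δV/V = √(0.0252) = 0.159
V = 33.6 cm^3, so δV = 0.159 × 33.6 = 5.33 cm^3.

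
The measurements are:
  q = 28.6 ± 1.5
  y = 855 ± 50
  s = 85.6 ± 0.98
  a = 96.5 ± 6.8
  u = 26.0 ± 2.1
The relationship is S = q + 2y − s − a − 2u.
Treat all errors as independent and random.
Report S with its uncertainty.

1500 ± 100

S is a linear combination, so absolute uncertainties add in quadrature:
  (δq)² = 2.25;  (2·δy)² = 10000;  (δs)² = 0.960;  (δa)² = 46.2;  (2·δu)² = 17.6
δS = √(10100) = 100
S = 1500.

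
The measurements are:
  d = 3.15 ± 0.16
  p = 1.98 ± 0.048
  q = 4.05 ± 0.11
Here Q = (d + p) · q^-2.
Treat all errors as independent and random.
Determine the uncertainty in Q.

Let u = d + p = 5.13. δu = √(δd² + δp²) = √(0.0256 + 0.00230) = 0.167, so δu/u = 0.0326.
Q is then a monomial in u, q:
δQ/Q = √((δu/u)² + (-2·δq/q)²) = √(0.00106 + 0.00295) = 0.0633
Q = 0.313, so δQ = 0.0633 × 0.313 = 0.0198.

0.0198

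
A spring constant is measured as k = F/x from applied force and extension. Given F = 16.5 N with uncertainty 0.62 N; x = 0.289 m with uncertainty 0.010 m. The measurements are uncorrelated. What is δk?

2.92 N/m

For a monomial k ∝ F, x^-1, fractional errors add in quadrature:
  (1·δF/F)² = (1×0.0376)² = 0.00141;  (-1·δx/x)² = (-1×0.0346)² = 0.00120
δk/k = √(0.00261) = 0.0511
k = 57.1 N/m, so δk = 0.0511 × 57.1 = 2.92 N/m.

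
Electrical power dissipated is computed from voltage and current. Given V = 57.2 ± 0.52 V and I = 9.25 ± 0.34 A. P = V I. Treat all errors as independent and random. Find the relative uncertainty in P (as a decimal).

Relative error in a monomial: (δP/P)² = Σ (nᵢ · δxᵢ/xᵢ)².
  (1·δV/V)² = (1×0.00909)² = 8.26e-05;  (1·δI/I)² = (1×0.0368)² = 0.00135
δP/P = √(0.00143) = 0.0379

0.0379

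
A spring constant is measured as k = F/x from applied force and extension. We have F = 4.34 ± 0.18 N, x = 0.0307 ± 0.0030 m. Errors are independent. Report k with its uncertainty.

Products/powers → add relative errors in quadrature, weighted by exponent:
  (1·δF/F)² = (1×0.0415)² = 0.00172;  (-1·δx/x)² = (-1×0.0977)² = 0.00955
δk/k = √(0.0113) = 0.106
k = 141 N/m, so δk = 0.106 × 141 = 15.0 N/m.

141 ± 15.0 N/m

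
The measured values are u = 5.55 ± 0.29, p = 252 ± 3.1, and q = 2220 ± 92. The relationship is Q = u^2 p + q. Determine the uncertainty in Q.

Let w = u^2·p = 7760. δw/w = √((2·δu/u)² + (1·δp/p)²) = √(0.0109 + 0.000151) = 0.105, so δw = 817.
Q = w + q: δQ = √(δw² + δq²) = √(6.67e+05 + 8460) = 822

822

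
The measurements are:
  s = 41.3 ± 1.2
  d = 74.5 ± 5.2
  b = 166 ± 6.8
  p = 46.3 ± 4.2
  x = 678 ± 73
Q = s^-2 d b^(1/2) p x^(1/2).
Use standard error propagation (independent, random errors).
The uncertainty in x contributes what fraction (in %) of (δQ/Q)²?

(δQ/Q)² = (-2·δs/s)² + (1·δd/d)² + (½·δb/b)² + (1·δp/p)² + (½·δx/x)²
  s term: (-2×0.0291)² = 0.00338
  d term: (1×0.0698)² = 0.00487
  b term: (0.5×0.0410)² = 0.000420
  p term: (1×0.0907)² = 0.00823
  x term: (0.5×0.108)² = 0.00290
Total = 0.0198. Share from x = 0.00290/0.0198 = 0.146.

14.6%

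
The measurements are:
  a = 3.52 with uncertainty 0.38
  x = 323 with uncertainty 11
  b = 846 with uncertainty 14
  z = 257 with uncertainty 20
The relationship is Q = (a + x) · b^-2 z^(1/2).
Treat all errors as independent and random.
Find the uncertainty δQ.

Let u = a + x = 327. δu = √(δa² + δx²) = √(0.144 + 121) = 11.0, so δu/u = 0.0337.
Q is then a monomial in u, b, z:
δQ/Q = √((δu/u)² + (-2·δb/b)² + (½·δz/z)²) = √(0.00114 + 0.00110 + 0.00151) = 0.0612
Q = 0.00731, so δQ = 0.0612 × 0.00731 = 0.000448.

0.000448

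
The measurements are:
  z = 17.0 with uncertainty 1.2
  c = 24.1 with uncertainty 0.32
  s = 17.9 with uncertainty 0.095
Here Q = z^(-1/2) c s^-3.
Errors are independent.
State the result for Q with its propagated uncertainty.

(1.02 ± 0.0417) × 10^-3

Relative error in a monomial: (δQ/Q)² = Σ (nᵢ · δxᵢ/xᵢ)².
  (−½·δz/z)² = (-0.5×0.0706)² = 0.00125;  (1·δc/c)² = (1×0.0133)² = 0.000176;  (-3·δs/s)² = (-3×0.00531)² = 0.000254
δQ/Q = √(0.00168) = 0.0409
Q = 0.00102, so δQ = 0.0409 × 0.00102 = 4.17e-05.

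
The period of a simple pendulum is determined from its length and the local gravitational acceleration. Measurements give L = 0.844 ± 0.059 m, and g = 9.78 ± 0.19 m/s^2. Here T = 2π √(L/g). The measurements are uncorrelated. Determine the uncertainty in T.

Each factor contributes (exponent × relative error)² to (δT/T)²:
  (½·δL/L)² = (0.5×0.0699)² = 0.00122;  (−½·δg/g)² = (-0.5×0.0194)² = 9.44e-05
δT/T = √(0.00132) = 0.0363
T = 1.85 s, so δT = 0.0363 × 1.85 = 0.0670 s.

0.0670 s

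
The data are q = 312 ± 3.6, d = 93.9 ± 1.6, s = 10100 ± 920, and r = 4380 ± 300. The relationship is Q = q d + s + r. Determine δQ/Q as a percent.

Let p = q·d = 29300. δp/p = √((1·δq/q)² + (1·δd/d)²) = √(0.000133 + 0.000290) = 0.0206, so δp = 603.
Q = p + s + r: δQ = √(δp² + δs² + δr²) = √(3.63e+05 + 8.46e+05 + 90000) = 1140
Q = 43800, so δQ/Q = 1140/43800 = 0.0260.

2.60%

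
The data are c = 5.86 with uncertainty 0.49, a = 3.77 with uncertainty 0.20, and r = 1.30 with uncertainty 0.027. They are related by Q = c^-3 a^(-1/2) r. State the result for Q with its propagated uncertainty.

0.00333 ± 0.000842

Each factor contributes (exponent × relative error)² to (δQ/Q)²:
  (-3·δc/c)² = (-3×0.0836)² = 0.0629;  (−½·δa/a)² = (-0.5×0.0531)² = 0.000704;  (1·δr/r)² = (1×0.0208)² = 0.000431
δQ/Q = √(0.0641) = 0.253
Q = 0.00333, so δQ = 0.253 × 0.00333 = 0.000842.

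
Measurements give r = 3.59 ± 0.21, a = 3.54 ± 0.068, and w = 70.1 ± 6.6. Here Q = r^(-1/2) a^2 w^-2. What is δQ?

0.000262

Q is a product of powers, so relative uncertainties combine in quadrature:
  (−½·δr/r)² = (-0.5×0.0585)² = 0.000855;  (2·δa/a)² = (2×0.0192)² = 0.00148;  (-2·δw/w)² = (-2×0.0942)² = 0.0355
δQ/Q = √(0.0378) = 0.194
Q = 0.00135, so δQ = 0.194 × 0.00135 = 0.000262.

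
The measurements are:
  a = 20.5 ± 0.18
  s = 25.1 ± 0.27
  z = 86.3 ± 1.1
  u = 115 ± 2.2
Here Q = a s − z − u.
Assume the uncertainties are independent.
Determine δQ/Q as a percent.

2.41%

Let p = a·s = 515. δp/p = √((1·δa/a)² + (1·δs/s)²) = √(7.71e-05 + 0.000116) = 0.0139, so δp = 7.14.
Q = p − z − u: δQ = √(δp² + δz² + δu²) = √(51.0 + 1.21 + 4.84) = 7.56
Q = 313, so δQ/Q = 7.56/313 = 0.0241.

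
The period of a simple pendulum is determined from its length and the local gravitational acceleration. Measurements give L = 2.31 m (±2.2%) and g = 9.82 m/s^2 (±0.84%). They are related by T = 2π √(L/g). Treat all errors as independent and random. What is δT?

0.0359 s

Since T is a product/quotient, work with relative uncertainties:
  (½·δL/L)² = (0.5×0.0220)² = 0.000121;  (−½·δg/g)² = (-0.5×0.00840)² = 1.76e-05
δT/T = √(0.000139) = 0.0118
T = 3.05 s, so δT = 0.0118 × 3.05 = 0.0359 s.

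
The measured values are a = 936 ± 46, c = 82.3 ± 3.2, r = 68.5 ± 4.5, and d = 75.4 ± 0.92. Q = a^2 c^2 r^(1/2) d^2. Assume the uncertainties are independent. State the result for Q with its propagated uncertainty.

Relative error in a monomial: (δQ/Q)² = Σ (nᵢ · δxᵢ/xᵢ)².
  (2·δa/a)² = (2×0.0491)² = 0.00966;  (2·δc/c)² = (2×0.0389)² = 0.00605;  (½·δr/r)² = (0.5×0.0657)² = 0.00108;  (2·δd/d)² = (2×0.0122)² = 0.000596
δQ/Q = √(0.0174) = 0.132
Q = 2.79e+14, so δQ = 0.132 × 2.79e+14 = 3.68e+13.

(2.79 ± 0.368) × 10^14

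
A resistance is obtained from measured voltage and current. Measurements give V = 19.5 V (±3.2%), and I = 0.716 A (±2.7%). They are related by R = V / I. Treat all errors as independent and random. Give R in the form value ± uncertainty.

27.2 ± 1.14 Ω

Products/powers → add relative errors in quadrature, weighted by exponent:
  (1·δV/V)² = (1×0.0320)² = 0.00102;  (-1·δI/I)² = (-1×0.0270)² = 0.000729
δR/R = √(0.00175) = 0.0419
R = 27.2 Ω, so δR = 0.0419 × 27.2 = 1.14 Ω.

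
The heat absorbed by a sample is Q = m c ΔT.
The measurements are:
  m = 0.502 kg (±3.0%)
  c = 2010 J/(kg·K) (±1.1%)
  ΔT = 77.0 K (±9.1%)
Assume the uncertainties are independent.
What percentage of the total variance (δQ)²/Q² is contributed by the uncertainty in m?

9.68%

(δQ/Q)² = (1·δm/m)² + (1·δc/c)² + (1·δΔT/ΔT)²
  m term: (1×0.0300)² = 0.000900
  c term: (1×0.0110)² = 0.000121
  ΔT term: (1×0.0910)² = 0.00828
Total = 0.00930. Share from m = 0.000900/0.00930 = 0.0968.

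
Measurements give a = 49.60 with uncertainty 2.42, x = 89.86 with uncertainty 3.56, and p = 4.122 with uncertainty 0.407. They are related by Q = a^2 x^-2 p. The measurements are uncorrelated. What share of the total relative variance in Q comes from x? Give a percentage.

(δQ/Q)² = (2·δa/a)² + (-2·δx/x)² + (1·δp/p)²
  a term: (2×0.0488)² = 0.00952
  x term: (-2×0.0396)² = 0.00628
  p term: (1×0.0987)² = 0.00975
Total = 0.0255. Share from x = 0.00628/0.0255 = 0.246.

24.6%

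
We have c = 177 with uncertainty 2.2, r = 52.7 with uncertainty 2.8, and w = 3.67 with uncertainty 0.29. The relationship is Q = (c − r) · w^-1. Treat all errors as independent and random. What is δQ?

2.85

Let u = c − r = 124. δu = √(δc² + δr²) = √(4.84 + 7.84) = 3.56, so δu/u = 0.0286.
Q is then a monomial in u, w:
δQ/Q = √((δu/u)² + (-1·δw/w)²) = √(0.000821 + 0.00624) = 0.0841
Q = 33.9, so δQ = 0.0841 × 33.9 = 2.85.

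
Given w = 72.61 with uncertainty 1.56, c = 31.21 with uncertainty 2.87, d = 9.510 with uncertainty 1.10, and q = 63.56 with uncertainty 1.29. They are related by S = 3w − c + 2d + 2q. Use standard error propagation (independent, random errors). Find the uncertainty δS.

6.45

Each term contributes (cᵢ δxᵢ)² to (δS)²:
  (3·δw)² = 21.9;  (δc)² = 8.24;  (2·δd)² = 4.84;  (2·δq)² = 6.66
δS = √(41.6) = 6.45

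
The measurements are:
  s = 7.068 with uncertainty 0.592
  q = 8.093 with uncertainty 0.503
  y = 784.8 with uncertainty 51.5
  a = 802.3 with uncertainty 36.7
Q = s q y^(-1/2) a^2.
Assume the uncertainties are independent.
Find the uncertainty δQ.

Since Q is a product/quotient, work with relative uncertainties:
  (1·δs/s)² = (1×0.0838)² = 0.00702;  (1·δq/q)² = (1×0.0622)² = 0.00386;  (−½·δy/y)² = (-0.5×0.0656)² = 0.00108;  (2·δa/a)² = (2×0.0457)² = 0.00837
δQ/Q = √(0.0203) = 0.143
Q = 1.314e+06, so δQ = 0.143 × 1.314e+06 = 1.87e+05.

1.87e+05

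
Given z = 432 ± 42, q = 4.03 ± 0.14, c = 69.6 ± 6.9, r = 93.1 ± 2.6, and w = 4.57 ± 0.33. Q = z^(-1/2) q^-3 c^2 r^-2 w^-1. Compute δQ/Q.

Relative error in a monomial: (δQ/Q)² = Σ (nᵢ · δxᵢ/xᵢ)².
  (−½·δz/z)² = (-0.5×0.0972)² = 0.00236;  (-3·δq/q)² = (-3×0.0347)² = 0.0109;  (2·δc/c)² = (2×0.0991)² = 0.0393;  (-2·δr/r)² = (-2×0.0279)² = 0.00312;  (-1·δw/w)² = (-1×0.0722)² = 0.00521
δQ/Q = √(0.0609) = 0.247

0.247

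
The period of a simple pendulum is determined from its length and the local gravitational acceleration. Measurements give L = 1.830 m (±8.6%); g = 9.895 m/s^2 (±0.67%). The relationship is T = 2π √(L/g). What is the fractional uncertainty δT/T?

0.0431

Each factor contributes (exponent × relative error)² to (δT/T)²:
  (½·δL/L)² = (0.5×0.0860)² = 0.00185;  (−½·δg/g)² = (-0.5×0.00670)² = 1.12e-05
δT/T = √(0.00186) = 0.0431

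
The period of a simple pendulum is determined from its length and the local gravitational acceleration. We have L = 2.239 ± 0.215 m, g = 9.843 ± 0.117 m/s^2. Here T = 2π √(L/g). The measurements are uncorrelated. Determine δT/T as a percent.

T is a product of powers, so relative uncertainties combine in quadrature:
  (½·δL/L)² = (0.5×0.0960)² = 0.00231;  (−½·δg/g)² = (-0.5×0.0119)² = 3.53e-05
δT/T = √(0.00234) = 0.0484

4.84%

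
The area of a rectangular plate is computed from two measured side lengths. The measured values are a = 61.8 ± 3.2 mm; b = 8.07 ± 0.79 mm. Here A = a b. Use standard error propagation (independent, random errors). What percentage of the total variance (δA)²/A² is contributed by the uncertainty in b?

78.1%

(δA/A)² = (1·δa/a)² + (1·δb/b)²
  a term: (1×0.0518)² = 0.00268
  b term: (1×0.0979)² = 0.00958
Total = 0.0123. Share from b = 0.00958/0.0123 = 0.781.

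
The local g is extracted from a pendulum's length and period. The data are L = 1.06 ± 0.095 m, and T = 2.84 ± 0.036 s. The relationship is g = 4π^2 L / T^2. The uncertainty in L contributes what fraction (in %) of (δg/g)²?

92.6%

(δg/g)² = (1·δL/L)² + (-2·δT/T)²
  L term: (1×0.0896)² = 0.00803
  T term: (-2×0.0127)² = 0.000643
Total = 0.00867. Share from L = 0.00803/0.00867 = 0.926.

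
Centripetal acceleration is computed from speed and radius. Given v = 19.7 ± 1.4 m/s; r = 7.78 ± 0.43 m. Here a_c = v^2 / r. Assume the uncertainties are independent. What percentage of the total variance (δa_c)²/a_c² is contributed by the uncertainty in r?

(δa_c/a_c)² = (2·δv/v)² + (-1·δr/r)²
  v term: (2×0.0711)² = 0.0202
  r term: (-1×0.0553)² = 0.00305
Total = 0.0233. Share from r = 0.00305/0.0233 = 0.131.

13.1%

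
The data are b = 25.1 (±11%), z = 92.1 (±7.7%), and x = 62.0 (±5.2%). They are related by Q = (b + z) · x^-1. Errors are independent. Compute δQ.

0.157

Let u = b + z = 117. δu = √(δb² + δz²) = √(7.62 + 50.3) = 7.61, so δu/u = 0.0649.
Q is then a monomial in u, x:
δQ/Q = √((δu/u)² + (-1·δx/x)²) = √(0.00422 + 0.00270) = 0.0832
Q = 1.89, so δQ = 0.0832 × 1.89 = 0.157.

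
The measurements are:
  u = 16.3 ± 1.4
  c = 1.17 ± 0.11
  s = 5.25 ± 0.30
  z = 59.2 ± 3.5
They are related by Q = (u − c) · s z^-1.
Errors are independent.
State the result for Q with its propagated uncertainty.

1.34 ± 0.166

Let w = u − c = 15.1. δw = √(δu² + δc²) = √(1.96 + 0.0121) = 1.40, so δw/w = 0.0928.
Q is then a monomial in w, s, z:
δQ/Q = √((δw/w)² + (1·δs/s)² + (-1·δz/z)²) = √(0.00861 + 0.00327 + 0.00350) = 0.124
Q = 1.34, so δQ = 0.124 × 1.34 = 0.166.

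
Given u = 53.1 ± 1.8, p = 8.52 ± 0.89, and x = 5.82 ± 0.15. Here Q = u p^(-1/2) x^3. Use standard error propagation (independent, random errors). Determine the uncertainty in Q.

356

Since Q is a product/quotient, work with relative uncertainties:
  (1·δu/u)² = (1×0.0339)² = 0.00115;  (−½·δp/p)² = (-0.5×0.104)² = 0.00273;  (3·δx/x)² = (3×0.0258)² = 0.00598
δQ/Q = √(0.00986) = 0.0993
Q = 3590, so δQ = 0.0993 × 3590 = 356.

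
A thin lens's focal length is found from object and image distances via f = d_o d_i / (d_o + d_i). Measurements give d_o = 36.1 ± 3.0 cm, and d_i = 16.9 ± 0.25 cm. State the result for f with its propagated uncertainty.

11.5 ± 0.326 cm

∂f/∂d_o = (d_i/(d_o+d_i))² = 0.102;  ∂f/∂d_i = (d_o/(d_o+d_i))² = 0.464
δf = √((∂f/∂d_o · δd_o)² + (∂f/∂d_i · δd_i)²) = √(0.0930 + 0.0135) = 0.326 cm
f = 11.5 cm.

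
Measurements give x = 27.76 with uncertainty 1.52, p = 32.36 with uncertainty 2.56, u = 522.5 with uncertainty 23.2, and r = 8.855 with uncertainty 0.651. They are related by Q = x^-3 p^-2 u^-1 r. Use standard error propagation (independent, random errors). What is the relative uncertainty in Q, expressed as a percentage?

24.4%

Each factor contributes (exponent × relative error)² to (δQ/Q)²:
  (-3·δx/x)² = (-3×0.0548)² = 0.0270;  (-2·δp/p)² = (-2×0.0791)² = 0.0250;  (-1·δu/u)² = (-1×0.0444)² = 0.00197;  (1·δr/r)² = (1×0.0735)² = 0.00540
δQ/Q = √(0.0594) = 0.244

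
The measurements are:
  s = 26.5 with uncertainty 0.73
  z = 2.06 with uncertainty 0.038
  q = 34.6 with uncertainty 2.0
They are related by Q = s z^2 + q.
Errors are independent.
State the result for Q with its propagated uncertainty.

Let p = s·z^2 = 112. δp/p = √((1·δs/s)² + (2·δz/z)²) = √(0.000759 + 0.00136) = 0.0460, so δp = 5.18.
Q = p + q: δQ = √(δp² + δq²) = √(26.8 + 4.00) = 5.55
Q = 147.

147 ± 5.55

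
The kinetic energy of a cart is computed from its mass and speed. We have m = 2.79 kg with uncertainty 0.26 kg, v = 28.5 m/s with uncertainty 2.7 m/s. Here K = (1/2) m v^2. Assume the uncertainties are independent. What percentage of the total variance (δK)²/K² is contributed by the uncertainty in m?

19.5%

(δK/K)² = (1·δm/m)² + (2·δv/v)²
  m term: (1×0.0932)² = 0.00868
  v term: (2×0.0947)² = 0.0359
Total = 0.0446. Share from m = 0.00868/0.0446 = 0.195.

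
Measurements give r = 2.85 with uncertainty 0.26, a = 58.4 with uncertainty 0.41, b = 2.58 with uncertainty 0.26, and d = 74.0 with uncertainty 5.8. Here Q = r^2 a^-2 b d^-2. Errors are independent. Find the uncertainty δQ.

2.93e-07

Q is a product of powers, so relative uncertainties combine in quadrature:
  (2·δr/r)² = (2×0.0912)² = 0.0333;  (-2·δa/a)² = (-2×0.00702)² = 0.000197;  (1·δb/b)² = (1×0.101)² = 0.0102;  (-2·δd/d)² = (-2×0.0784)² = 0.0246
δQ/Q = √(0.0682) = 0.261
Q = 1.12e-06, so δQ = 0.261 × 1.12e-06 = 2.93e-07.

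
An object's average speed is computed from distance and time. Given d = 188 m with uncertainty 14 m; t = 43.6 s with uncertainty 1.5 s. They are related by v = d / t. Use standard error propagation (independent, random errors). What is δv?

0.354 m/s

Each factor contributes (exponent × relative error)² to (δv/v)²:
  (1·δd/d)² = (1×0.0745)² = 0.00555;  (-1·δt/t)² = (-1×0.0344)² = 0.00118
δv/v = √(0.00673) = 0.0820
v = 4.31 m/s, so δv = 0.0820 × 4.31 = 0.354 m/s.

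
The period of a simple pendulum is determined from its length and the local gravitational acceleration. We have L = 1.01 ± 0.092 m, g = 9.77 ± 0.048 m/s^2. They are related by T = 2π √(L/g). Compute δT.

0.0921 s

Products/powers → add relative errors in quadrature, weighted by exponent:
  (½·δL/L)² = (0.5×0.0911)² = 0.00207;  (−½·δg/g)² = (-0.5×0.00491)² = 6.03e-06
δT/T = √(0.00208) = 0.0456
T = 2.02 s, so δT = 0.0456 × 2.02 = 0.0921 s.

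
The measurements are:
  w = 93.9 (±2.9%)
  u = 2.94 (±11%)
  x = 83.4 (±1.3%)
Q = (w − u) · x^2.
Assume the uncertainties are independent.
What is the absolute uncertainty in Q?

25200

Let h = w − u = 91.0. δh = √(δw² + δu²) = √(7.42 + 0.105) = 2.74, so δh/h = 0.0301.
Q is then a monomial in h, x:
δQ/Q = √((δh/h)² + (2·δx/x)²) = √(0.000909 + 0.000676) = 0.0398
Q = 6.33e+05, so δQ = 0.0398 × 6.33e+05 = 25200.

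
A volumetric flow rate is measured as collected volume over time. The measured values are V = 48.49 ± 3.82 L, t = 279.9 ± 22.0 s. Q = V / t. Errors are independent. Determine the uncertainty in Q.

0.0193 L/s

Since Q is a product/quotient, work with relative uncertainties:
  (1·δV/V)² = (1×0.0788)² = 0.00621;  (-1·δt/t)² = (-1×0.0786)² = 0.00618
δQ/Q = √(0.0124) = 0.111
Q = 0.1732 L/s, so δQ = 0.111 × 0.1732 = 0.0193 L/s.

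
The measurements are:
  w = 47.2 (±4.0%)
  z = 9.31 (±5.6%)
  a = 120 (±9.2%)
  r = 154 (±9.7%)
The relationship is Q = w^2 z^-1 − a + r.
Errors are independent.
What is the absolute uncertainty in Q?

29.9

Let p = w^2·z^-1 = 239. δp/p = √((2·δw/w)² + (-1·δz/z)²) = √(0.00640 + 0.00314) = 0.0977, so δp = 23.4.
Q = p − a + r: δQ = √(δp² + δa² + δr²) = √(546 + 122 + 223) = 29.9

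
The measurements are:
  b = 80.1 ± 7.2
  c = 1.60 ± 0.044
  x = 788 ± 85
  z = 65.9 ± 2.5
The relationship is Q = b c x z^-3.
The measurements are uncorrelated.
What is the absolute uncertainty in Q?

Products/powers → add relative errors in quadrature, weighted by exponent:
  (1·δb/b)² = (1×0.0899)² = 0.00808;  (1·δc/c)² = (1×0.0275)² = 0.000756;  (1·δx/x)² = (1×0.108)² = 0.0116;  (-3·δz/z)² = (-3×0.0379)² = 0.0130
δQ/Q = √(0.0334) = 0.183
Q = 0.353, so δQ = 0.183 × 0.353 = 0.0645.

0.0645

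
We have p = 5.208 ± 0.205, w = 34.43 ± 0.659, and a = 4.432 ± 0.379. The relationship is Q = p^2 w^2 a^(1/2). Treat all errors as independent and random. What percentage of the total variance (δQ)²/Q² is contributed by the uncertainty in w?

(δQ/Q)² = (2·δp/p)² + (2·δw/w)² + (½·δa/a)²
  p term: (2×0.0394)² = 0.00620
  w term: (2×0.0191)² = 0.00147
  a term: (0.5×0.0855)² = 0.00183
Total = 0.00949. Share from w = 0.00147/0.00949 = 0.154.

15.4%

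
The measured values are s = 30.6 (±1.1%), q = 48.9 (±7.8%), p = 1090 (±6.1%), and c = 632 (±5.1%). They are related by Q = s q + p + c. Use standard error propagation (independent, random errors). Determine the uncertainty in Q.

139

Let w = s·q = 1500. δw/w = √((1·δs/s)² + (1·δq/q)²) = √(0.000121 + 0.00608) = 0.0788, so δw = 118.
Q = w + p + c: δQ = √(δw² + δp² + δc²) = √(13900 + 4420 + 1040) = 139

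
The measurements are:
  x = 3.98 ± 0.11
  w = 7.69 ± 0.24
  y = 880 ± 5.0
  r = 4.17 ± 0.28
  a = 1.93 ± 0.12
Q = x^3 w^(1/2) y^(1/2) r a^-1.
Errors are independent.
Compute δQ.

1400

Products/powers → add relative errors in quadrature, weighted by exponent:
  (3·δx/x)² = (3×0.0276)² = 0.00687;  (½·δw/w)² = (0.5×0.0312)² = 0.000244;  (½·δy/y)² = (0.5×0.00568)² = 8.07e-06;  (1·δr/r)² = (1×0.0671)² = 0.00451;  (-1·δa/a)² = (-1×0.0622)² = 0.00387
δQ/Q = √(0.0155) = 0.125
Q = 11200, so δQ = 0.125 × 11200 = 1400.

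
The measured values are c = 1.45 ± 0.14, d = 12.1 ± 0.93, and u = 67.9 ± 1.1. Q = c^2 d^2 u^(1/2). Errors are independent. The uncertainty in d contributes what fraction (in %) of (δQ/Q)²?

38.7%

(δQ/Q)² = (2·δc/c)² + (2·δd/d)² + (½·δu/u)²
  c term: (2×0.0966)² = 0.0373
  d term: (2×0.0769)² = 0.0236
  u term: (0.5×0.0162)² = 6.56e-05
Total = 0.0610. Share from d = 0.0236/0.0610 = 0.387.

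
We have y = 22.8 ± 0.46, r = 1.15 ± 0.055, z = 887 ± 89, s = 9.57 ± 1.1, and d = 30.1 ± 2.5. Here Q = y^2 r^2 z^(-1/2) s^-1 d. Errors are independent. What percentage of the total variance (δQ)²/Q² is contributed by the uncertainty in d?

20.7%

(δQ/Q)² = (2·δy/y)² + (2·δr/r)² + (−½·δz/z)² + (-1·δs/s)² + (1·δd/d)²
  y term: (2×0.0202)² = 0.00163
  r term: (2×0.0478)² = 0.00915
  z term: (-0.5×0.100)² = 0.00252
  s term: (-1×0.115)² = 0.0132
  d term: (1×0.0831)² = 0.00690
Total = 0.0334. Share from d = 0.00690/0.0334 = 0.207.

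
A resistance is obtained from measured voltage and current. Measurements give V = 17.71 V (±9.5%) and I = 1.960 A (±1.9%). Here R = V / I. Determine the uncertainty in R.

R is a product of powers, so relative uncertainties combine in quadrature:
  (1·δV/V)² = (1×0.0950)² = 0.00903;  (-1·δI/I)² = (-1×0.0190)² = 0.000361
δR/R = √(0.00939) = 0.0969
R = 9.036 Ω, so δR = 0.0969 × 9.036 = 0.875 Ω.

0.875 Ω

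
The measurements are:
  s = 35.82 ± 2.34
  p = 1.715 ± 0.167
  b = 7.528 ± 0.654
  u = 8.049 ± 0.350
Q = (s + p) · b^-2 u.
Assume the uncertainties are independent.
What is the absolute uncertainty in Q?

1.01

Let w = s + p = 37.54. δw = √(δs² + δp²) = √(5.48 + 0.0279) = 2.35, so δw/w = 0.0625.
Q is then a monomial in w, b, u:
δQ/Q = √((δw/w)² + (-2·δb/b)² + (1·δu/u)²) = √(0.00391 + 0.0302 + 0.00189) = 0.190
Q = 5.331, so δQ = 0.190 × 5.331 = 1.01.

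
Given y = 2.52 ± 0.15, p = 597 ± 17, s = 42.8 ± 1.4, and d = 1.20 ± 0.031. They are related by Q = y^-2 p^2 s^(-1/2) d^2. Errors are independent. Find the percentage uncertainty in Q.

14.3%

For a monomial Q ∝ y^-2, p^2, s^(-1/2), d^2, fractional errors add in quadrature:
  (-2·δy/y)² = (-2×0.0595)² = 0.0142;  (2·δp/p)² = (2×0.0285)² = 0.00324;  (−½·δs/s)² = (-0.5×0.0327)² = 0.000267;  (2·δd/d)² = (2×0.0258)² = 0.00267
δQ/Q = √(0.0204) = 0.143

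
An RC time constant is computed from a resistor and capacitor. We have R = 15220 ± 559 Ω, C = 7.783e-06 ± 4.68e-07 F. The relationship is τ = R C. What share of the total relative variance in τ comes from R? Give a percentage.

(δτ/τ)² = (1·δR/R)² + (1·δC/C)²
  R term: (1×0.0367)² = 0.00135
  C term: (1×0.0601)² = 0.00362
Total = 0.00496. Share from R = 0.00135/0.00496 = 0.272.

27.2%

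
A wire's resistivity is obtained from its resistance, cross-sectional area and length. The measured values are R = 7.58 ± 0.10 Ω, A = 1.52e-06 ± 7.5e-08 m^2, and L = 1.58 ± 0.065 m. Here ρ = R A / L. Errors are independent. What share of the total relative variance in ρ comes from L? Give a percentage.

39.3%

(δρ/ρ)² = (1·δR/R)² + (1·δA/A)² + (-1·δL/L)²
  R term: (1×0.0132)² = 0.000174
  A term: (1×0.0493)² = 0.00243
  L term: (-1×0.0411)² = 0.00169
Total = 0.00430. Share from L = 0.00169/0.00430 = 0.393.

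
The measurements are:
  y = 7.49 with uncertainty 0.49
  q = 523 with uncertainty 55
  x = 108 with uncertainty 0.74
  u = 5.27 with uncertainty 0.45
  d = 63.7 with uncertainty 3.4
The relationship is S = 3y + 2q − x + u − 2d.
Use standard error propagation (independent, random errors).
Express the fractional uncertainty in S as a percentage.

For a sum/difference, combine absolute errors in quadrature:
  (3·δy)² = 2.16;  (2·δq)² = 12100;  (δx)² = 0.548;  (δu)² = 0.203;  (2·δd)² = 46.2
δS = √(12100) = 110
S = 838, so δS/S = 110/838 = 0.131.

13.1%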